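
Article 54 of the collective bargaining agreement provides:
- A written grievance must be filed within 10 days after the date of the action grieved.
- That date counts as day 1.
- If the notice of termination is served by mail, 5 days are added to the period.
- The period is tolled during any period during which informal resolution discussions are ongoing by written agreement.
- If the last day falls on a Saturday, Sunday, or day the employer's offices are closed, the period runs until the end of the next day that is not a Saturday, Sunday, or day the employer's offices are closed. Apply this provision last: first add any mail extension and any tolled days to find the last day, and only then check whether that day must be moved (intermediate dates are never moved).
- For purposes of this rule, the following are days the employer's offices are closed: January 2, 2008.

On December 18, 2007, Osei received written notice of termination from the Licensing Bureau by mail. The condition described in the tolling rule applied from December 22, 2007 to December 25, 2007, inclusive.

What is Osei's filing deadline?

January 7, 2008

Counting December 18, 2007 as day 1, day 10 is December 27, 2007.
Service was by mail, adding 5 days: December 27, 2007 + 5 days = January 1, 2008.
From December 22, 2007 through December 25, 2007 inclusive is 4 days; tolling adds 4 days: January 1, 2008 + 4 days = January 5, 2008.
January 5, 2008 is Saturday; January 6, 2008 is Sunday. The next qualifying day is January 7, 2008.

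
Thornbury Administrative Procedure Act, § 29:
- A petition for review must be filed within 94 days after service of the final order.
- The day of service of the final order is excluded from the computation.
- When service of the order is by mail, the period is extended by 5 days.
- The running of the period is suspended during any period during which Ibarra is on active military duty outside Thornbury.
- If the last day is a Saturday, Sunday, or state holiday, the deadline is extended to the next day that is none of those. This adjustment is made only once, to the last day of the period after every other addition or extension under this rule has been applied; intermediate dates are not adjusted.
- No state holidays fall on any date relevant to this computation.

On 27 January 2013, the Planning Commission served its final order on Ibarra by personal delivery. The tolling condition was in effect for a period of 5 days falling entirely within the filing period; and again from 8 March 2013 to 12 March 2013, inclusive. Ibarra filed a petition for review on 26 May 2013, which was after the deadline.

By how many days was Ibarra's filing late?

94 days after 27 January 2013 is May 1, 2013.
Service was not by mail, so no mail extension applies.
Tolling adds 5 days: May 1, 2013 + 5 days = May 6, 2013.
From March 8, 2013 through March 12, 2013 inclusive is 5 days; tolling adds 5 days: May 6, 2013 + 5 days = May 11, 2013.
May 11, 2013 is Saturday; May 12, 2013 is Sunday. The next qualifying day is May 13, 2013.
The deadline is May 13, 2013; from May 13, 2013 to May 26, 2013 is 13 days.

13 days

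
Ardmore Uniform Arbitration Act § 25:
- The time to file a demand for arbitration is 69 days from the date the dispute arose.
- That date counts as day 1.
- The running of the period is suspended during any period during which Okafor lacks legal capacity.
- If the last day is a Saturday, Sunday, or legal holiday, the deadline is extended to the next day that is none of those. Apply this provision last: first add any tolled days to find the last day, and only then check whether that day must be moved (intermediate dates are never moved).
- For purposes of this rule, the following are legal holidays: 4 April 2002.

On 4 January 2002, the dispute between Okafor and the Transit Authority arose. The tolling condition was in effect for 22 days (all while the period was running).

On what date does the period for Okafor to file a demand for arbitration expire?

April 5, 2002

Counting 4 January 2002 as day 1, day 69 is March 13, 2002.
Tolling adds 22 days: March 13, 2002 + 22 days = April 4, 2002.
April 4, 2002 is a listed holiday. The next qualifying day is April 5, 2002.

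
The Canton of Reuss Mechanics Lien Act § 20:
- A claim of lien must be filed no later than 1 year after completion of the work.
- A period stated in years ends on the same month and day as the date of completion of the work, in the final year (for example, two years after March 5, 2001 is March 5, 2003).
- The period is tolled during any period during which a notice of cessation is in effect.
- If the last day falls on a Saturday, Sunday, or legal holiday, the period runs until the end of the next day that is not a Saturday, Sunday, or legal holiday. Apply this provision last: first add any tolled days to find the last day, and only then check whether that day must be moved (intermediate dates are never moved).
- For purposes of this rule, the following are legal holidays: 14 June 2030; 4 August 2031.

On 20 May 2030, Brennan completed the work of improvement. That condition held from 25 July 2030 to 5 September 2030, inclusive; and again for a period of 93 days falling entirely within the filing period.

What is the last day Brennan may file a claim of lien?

1 year after 20 May 2030 is May 20, 2031.
From July 25, 2030 through September 5, 2030 inclusive is 43 days; tolling adds 43 days: May 20, 2031 + 43 days = July 2, 2031.
Tolling adds 93 days: July 2, 2031 + 93 days = October 3, 2031.
October 3, 2031 is a Friday and not a legal holiday, so no extension applies.

October 3, 2031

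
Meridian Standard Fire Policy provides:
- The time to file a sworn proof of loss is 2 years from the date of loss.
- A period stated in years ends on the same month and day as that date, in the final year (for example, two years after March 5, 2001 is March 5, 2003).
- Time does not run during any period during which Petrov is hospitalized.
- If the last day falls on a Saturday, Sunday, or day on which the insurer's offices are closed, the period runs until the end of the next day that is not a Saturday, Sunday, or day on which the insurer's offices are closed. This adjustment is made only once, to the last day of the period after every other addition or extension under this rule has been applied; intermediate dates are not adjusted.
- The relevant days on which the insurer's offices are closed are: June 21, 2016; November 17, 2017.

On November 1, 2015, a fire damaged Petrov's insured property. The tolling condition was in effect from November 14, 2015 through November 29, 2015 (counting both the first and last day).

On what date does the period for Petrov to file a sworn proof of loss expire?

November 20, 2017

2 years after November 1, 2015 is November 1, 2017.
From November 14, 2015 through November 29, 2015 inclusive is 16 days; tolling adds 16 days: November 1, 2017 + 16 days = November 17, 2017.
November 17, 2017 is a listed holiday; November 18, 2017 is Saturday; November 19, 2017 is Sunday. The next qualifying day is November 20, 2017.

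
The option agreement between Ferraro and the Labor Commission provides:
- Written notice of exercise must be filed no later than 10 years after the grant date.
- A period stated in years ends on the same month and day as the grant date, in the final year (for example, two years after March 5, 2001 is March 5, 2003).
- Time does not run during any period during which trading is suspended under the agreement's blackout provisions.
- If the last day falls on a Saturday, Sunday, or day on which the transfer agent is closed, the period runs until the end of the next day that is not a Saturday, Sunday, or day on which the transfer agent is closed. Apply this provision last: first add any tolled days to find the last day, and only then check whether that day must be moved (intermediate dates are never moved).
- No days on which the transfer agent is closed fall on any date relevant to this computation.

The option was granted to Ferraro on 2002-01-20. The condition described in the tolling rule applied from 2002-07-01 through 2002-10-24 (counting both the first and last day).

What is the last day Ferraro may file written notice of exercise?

May 15, 2012

10 years after 2002-01-20 is January 20, 2012.
From July 1, 2002 through October 24, 2002 inclusive is 116 days; tolling adds 116 days: January 20, 2012 + 116 days = May 15, 2012.
May 15, 2012 is a Tuesday and not a day on which the transfer agent is closed, so no extension applies.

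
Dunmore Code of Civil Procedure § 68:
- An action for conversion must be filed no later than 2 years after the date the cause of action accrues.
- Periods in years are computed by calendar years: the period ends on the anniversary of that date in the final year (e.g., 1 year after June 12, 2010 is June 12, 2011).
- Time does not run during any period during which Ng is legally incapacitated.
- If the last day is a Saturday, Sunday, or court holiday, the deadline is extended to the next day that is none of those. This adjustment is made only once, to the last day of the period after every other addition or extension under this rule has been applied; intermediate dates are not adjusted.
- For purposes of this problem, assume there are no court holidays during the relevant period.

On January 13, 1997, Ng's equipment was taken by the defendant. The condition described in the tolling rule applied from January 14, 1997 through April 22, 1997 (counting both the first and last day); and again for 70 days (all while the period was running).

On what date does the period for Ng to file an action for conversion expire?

2 years after January 13, 1997 is January 13, 1999.
From January 14, 1997 through April 22, 1997 inclusive is 99 days; tolling adds 99 days: January 13, 1999 + 99 days = April 22, 1999.
Tolling adds 70 days: April 22, 1999 + 70 days = July 1, 1999.
July 1, 1999 is a Thursday and not a court holiday, so no extension applies.

July 1, 1999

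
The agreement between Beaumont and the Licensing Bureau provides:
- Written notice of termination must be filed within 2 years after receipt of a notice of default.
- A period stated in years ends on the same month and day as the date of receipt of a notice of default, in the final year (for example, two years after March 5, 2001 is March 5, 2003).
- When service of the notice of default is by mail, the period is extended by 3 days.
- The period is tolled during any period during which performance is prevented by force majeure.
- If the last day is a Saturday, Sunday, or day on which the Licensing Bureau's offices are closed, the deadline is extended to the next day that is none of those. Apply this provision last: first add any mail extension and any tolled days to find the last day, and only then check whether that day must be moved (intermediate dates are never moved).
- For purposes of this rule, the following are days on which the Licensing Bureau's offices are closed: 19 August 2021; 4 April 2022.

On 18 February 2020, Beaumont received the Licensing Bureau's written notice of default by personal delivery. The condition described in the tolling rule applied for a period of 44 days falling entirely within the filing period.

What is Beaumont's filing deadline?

April 5, 2022

2 years after 18 February 2020 is February 18, 2022.
Service was not by mail, so no mail extension applies.
Tolling adds 44 days: February 18, 2022 + 44 days = April 3, 2022.
April 3, 2022 is Sunday; April 4, 2022 is a listed holiday. The next qualifying day is April 5, 2022.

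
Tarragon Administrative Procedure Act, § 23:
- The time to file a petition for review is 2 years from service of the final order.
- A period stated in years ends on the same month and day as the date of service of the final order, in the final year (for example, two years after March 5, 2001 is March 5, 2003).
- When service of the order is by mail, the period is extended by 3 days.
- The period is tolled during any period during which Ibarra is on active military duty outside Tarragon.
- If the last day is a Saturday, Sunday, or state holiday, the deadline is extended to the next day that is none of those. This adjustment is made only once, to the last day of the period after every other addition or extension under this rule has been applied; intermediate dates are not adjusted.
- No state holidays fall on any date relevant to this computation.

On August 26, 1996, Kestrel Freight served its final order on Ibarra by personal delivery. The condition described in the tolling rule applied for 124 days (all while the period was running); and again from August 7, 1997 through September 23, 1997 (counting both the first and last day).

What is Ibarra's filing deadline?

February 15, 1999

2 years after August 26, 1996 is August 26, 1998.
Service was not by mail, so no mail extension applies.
Tolling adds 124 days: August 26, 1998 + 124 days = December 28, 1998.
From August 7, 1997 through September 23, 1997 inclusive is 48 days; tolling adds 48 days: December 28, 1998 + 48 days = February 14, 1999.
February 14, 1999 is Sunday. The next qualifying day is February 15, 1999.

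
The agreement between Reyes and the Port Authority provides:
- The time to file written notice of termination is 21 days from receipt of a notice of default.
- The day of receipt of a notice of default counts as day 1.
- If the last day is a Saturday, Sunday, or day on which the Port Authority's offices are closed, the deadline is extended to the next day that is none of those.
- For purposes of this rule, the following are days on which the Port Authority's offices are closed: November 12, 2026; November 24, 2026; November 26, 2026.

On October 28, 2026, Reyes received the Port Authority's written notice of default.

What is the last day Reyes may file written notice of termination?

November 17, 2026

Counting October 28, 2026 as day 1, day 21 is November 17, 2026.
November 17, 2026 is a Tuesday and not a day on which the Port Authority's offices are closed, so no extension applies.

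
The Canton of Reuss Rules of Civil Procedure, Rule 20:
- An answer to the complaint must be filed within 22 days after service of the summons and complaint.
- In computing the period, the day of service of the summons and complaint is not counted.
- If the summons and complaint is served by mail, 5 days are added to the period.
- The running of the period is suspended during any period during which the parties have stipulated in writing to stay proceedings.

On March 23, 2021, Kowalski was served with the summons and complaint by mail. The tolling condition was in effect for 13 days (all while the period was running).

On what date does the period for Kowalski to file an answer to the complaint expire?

22 days after March 23, 2021 is April 14, 2021.
Service was by mail, adding 5 days: April 14, 2021 + 5 days = April 19, 2021.
Tolling adds 13 days: April 19, 2021 + 13 days = May 2, 2021.

May 2, 2021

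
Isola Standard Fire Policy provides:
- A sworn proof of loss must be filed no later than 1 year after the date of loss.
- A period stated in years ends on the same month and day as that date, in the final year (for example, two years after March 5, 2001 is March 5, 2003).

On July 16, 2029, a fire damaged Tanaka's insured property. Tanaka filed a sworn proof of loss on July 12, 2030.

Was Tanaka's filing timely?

1 year after July 16, 2029 is July 16, 2030.
The deadline is July 16, 2030; the filing on July 12, 2030 is on or before that date.

Yes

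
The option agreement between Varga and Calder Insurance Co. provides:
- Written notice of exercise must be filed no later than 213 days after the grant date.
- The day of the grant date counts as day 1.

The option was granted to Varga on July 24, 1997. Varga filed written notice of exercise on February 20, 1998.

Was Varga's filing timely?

Counting July 24, 1997 as day 1, day 213 is February 21, 1998.
The deadline is February 21, 1998; the filing on February 20, 1998 is on or before that date.

Yes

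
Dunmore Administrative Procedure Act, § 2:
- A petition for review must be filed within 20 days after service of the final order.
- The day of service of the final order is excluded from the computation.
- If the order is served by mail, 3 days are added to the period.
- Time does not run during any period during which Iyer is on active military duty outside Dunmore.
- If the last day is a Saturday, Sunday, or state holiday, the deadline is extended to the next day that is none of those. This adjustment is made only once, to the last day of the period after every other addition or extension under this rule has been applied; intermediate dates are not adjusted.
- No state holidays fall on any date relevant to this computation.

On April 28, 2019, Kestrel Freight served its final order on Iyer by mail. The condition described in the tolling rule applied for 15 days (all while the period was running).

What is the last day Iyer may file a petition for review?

June 5, 2019

20 days after April 28, 2019 is May 18, 2019.
Service was by mail, adding 3 days: May 18, 2019 + 3 days = May 21, 2019.
Tolling adds 15 days: May 21, 2019 + 15 days = June 5, 2019.
June 5, 2019 is a Wednesday and not a state holiday, so no extension applies.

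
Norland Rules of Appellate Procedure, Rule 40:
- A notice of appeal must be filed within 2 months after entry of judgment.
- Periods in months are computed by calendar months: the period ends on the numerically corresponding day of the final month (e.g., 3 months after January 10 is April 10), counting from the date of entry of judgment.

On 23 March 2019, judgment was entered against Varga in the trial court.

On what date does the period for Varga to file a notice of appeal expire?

May 23, 2019

2 months after 23 March 2019 is May 23, 2019.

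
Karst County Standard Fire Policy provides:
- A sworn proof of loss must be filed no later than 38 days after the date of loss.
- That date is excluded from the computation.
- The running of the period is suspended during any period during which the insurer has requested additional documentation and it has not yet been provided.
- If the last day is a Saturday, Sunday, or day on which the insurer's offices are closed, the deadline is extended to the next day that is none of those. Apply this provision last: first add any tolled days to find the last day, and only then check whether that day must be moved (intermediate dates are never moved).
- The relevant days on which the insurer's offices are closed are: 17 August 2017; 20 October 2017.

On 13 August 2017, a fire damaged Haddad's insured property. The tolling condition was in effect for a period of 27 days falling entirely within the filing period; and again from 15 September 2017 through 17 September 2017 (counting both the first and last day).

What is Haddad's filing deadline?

October 23, 2017

38 days after 13 August 2017 is September 20, 2017.
Tolling adds 27 days: September 20, 2017 + 27 days = October 17, 2017.
From September 15, 2017 through September 17, 2017 inclusive is 3 days; tolling adds 3 days: October 17, 2017 + 3 days = October 20, 2017.
October 20, 2017 is a listed holiday; October 21, 2017 is Saturday; October 22, 2017 is Sunday. The next qualifying day is October 23, 2017.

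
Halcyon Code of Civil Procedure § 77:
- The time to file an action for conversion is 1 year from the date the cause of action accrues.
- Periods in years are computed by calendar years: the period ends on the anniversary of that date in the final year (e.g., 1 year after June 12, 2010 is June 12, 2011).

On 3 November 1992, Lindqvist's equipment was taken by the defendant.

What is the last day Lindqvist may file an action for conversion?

1 year after 3 November 1992 is November 3, 1993.

November 3, 1993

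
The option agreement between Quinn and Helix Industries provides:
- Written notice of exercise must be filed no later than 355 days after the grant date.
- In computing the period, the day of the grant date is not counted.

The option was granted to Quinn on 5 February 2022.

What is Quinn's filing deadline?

January 26, 2023

355 days after 5 February 2022 is January 26, 2023.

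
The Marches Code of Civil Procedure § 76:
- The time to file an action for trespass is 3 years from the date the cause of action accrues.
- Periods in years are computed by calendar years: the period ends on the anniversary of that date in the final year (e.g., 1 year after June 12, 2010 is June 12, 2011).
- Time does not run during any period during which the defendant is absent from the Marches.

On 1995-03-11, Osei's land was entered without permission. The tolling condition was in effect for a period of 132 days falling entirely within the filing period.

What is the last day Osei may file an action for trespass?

July 21, 1998

3 years after 1995-03-11 is March 11, 1998.
Tolling adds 132 days: March 11, 1998 + 132 days = July 21, 1998.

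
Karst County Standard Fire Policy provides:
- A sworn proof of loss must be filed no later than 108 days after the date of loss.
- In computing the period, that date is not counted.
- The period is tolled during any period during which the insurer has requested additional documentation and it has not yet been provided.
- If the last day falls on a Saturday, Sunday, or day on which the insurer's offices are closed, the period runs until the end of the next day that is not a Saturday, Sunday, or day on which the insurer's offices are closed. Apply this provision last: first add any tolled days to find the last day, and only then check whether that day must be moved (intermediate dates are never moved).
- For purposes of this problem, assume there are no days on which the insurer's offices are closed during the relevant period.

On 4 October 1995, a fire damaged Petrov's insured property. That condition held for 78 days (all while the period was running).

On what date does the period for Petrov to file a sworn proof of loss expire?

April 8, 1996

108 days after 4 October 1995 is January 20, 1996.
Tolling adds 78 days: January 20, 1996 + 78 days = April 7, 1996.
April 7, 1996 is Sunday. The next qualifying day is April 8, 1996.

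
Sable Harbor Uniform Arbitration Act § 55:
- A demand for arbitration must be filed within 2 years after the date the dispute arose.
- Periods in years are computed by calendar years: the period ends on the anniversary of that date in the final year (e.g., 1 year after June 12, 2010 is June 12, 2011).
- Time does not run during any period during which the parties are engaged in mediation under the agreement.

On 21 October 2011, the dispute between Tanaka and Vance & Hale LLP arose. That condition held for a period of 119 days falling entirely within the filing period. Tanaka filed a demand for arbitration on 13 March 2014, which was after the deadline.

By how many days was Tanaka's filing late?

2 years after 21 October 2011 is October 21, 2013.
Tolling adds 119 days: October 21, 2013 + 119 days = February 17, 2014.
The deadline is February 17, 2014; from February 17, 2014 to March 13, 2014 is 24 days.

24 days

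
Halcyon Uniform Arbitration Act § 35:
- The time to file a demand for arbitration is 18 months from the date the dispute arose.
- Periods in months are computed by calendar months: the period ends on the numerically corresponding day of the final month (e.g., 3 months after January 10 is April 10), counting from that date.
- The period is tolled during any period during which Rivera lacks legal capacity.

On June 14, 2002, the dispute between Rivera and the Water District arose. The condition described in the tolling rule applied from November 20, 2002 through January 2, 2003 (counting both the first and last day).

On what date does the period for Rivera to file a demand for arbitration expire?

January 27, 2004

18 months after June 14, 2002 is December 14, 2003.
From November 20, 2002 through January 2, 2003 inclusive is 44 days; tolling adds 44 days: December 14, 2003 + 44 days = January 27, 2004.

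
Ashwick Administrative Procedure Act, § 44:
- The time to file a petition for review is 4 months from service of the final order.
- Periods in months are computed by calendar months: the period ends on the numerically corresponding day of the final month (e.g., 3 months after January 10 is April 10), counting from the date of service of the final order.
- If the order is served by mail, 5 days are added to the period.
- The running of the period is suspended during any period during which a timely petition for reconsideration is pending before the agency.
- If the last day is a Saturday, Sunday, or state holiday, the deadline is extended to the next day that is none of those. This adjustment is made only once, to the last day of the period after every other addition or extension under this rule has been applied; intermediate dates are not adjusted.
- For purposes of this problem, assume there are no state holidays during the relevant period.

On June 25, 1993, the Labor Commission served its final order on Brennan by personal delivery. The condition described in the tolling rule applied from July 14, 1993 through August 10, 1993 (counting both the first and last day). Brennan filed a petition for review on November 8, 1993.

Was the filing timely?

Yes

4 months after June 25, 1993 is October 25, 1993.
Service was not by mail, so no mail extension applies.
From July 14, 1993 through August 10, 1993 inclusive is 28 days; tolling adds 28 days: October 25, 1993 + 28 days = November 22, 1993.
November 22, 1993 is a Monday and not a state holiday, so no extension applies.
The deadline is November 22, 1993; the filing on November 8, 1993 is on or before that date.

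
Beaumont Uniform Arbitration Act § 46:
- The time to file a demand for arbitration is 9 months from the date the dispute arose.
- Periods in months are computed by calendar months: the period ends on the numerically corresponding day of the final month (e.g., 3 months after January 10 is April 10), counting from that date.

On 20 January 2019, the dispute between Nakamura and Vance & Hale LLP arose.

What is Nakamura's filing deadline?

9 months after 20 January 2019 is October 20, 2019.

October 20, 2019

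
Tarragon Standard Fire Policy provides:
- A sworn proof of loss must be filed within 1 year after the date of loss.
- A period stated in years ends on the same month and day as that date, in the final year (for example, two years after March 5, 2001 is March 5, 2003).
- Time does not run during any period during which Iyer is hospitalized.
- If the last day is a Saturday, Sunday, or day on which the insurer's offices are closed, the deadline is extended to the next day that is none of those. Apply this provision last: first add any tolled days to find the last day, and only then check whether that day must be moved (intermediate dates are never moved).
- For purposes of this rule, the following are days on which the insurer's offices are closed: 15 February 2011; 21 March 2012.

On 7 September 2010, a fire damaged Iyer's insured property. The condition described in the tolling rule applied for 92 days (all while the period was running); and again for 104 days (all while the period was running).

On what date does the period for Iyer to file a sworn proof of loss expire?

March 22, 2012

1 year after 7 September 2010 is September 7, 2011.
Tolling adds 92 days: September 7, 2011 + 92 days = December 8, 2011.
Tolling adds 104 days: December 8, 2011 + 104 days = March 21, 2012.
March 21, 2012 is a listed holiday. The next qualifying day is March 22, 2012.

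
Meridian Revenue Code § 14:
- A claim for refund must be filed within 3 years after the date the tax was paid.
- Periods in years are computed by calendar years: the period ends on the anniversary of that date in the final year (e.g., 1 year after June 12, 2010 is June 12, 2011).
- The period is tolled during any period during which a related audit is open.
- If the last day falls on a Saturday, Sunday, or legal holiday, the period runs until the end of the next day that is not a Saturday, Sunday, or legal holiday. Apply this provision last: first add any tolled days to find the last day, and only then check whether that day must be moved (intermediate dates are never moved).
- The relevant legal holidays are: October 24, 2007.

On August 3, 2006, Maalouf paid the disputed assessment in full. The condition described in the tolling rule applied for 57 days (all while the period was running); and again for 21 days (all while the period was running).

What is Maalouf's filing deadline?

3 years after August 3, 2006 is August 3, 2009.
Tolling adds 57 days: August 3, 2009 + 57 days = September 29, 2009.
Tolling adds 21 days: September 29, 2009 + 21 days = October 20, 2009.
October 20, 2009 is a Tuesday and not a legal holiday, so no extension applies.

October 20, 2009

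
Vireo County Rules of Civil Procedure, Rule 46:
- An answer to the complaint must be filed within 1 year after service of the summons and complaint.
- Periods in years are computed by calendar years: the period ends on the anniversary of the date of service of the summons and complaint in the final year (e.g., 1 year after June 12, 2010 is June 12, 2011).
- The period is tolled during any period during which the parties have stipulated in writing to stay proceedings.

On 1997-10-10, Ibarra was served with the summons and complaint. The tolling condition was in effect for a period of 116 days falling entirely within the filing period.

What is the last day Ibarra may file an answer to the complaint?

February 3, 1999

1 year after 1997-10-10 is October 10, 1998.
Tolling adds 116 days: October 10, 1998 + 116 days = February 3, 1999.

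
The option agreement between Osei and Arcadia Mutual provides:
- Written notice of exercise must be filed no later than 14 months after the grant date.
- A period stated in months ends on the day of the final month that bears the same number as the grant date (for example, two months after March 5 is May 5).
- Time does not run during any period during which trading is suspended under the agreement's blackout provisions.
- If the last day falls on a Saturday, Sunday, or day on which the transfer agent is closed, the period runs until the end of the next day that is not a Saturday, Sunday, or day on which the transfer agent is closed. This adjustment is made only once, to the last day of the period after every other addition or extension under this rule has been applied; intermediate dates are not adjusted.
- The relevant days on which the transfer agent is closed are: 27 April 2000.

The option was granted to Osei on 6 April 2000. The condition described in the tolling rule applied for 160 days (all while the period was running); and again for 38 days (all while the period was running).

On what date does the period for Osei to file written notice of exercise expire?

December 21, 2001

14 months after 6 April 2000 is June 6, 2001.
Tolling adds 160 days: June 6, 2001 + 160 days = November 13, 2001.
Tolling adds 38 days: November 13, 2001 + 38 days = December 21, 2001.
December 21, 2001 is a Friday and not a day on which the transfer agent is closed, so no extension applies.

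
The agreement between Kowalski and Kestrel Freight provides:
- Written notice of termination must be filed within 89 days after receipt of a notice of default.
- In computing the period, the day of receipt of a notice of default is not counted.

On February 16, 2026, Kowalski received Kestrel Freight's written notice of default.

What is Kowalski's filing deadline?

89 days after February 16, 2026 is May 16, 2026.

May 16, 2026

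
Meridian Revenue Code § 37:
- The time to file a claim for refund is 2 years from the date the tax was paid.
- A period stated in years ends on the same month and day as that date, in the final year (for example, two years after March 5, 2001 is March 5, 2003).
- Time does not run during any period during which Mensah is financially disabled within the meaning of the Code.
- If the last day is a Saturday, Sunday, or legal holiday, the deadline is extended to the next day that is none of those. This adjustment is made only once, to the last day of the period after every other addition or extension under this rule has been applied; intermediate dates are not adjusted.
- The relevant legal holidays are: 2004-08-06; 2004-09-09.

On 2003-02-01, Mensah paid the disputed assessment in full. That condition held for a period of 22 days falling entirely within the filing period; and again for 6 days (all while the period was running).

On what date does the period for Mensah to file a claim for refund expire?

2 years after 2003-02-01 is February 1, 2005.
Tolling adds 22 days: February 1, 2005 + 22 days = February 23, 2005.
Tolling adds 6 days: February 23, 2005 + 6 days = March 1, 2005.
March 1, 2005 is a Tuesday and not a legal holiday, so no extension applies.

March 1, 2005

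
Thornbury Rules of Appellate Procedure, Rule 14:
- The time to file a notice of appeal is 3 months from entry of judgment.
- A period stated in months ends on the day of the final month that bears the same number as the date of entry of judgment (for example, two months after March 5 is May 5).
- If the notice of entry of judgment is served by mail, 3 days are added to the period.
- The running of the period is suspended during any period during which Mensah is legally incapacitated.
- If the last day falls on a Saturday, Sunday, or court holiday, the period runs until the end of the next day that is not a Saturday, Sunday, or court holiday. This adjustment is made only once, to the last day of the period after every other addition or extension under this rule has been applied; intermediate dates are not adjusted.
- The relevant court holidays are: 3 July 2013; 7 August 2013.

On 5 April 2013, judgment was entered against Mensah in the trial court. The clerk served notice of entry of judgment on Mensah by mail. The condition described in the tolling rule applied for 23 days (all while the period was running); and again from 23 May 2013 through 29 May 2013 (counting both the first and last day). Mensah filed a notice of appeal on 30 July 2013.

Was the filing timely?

3 months after 5 April 2013 is July 5, 2013.
Service was by mail, adding 3 days: July 5, 2013 + 3 days = July 8, 2013.
Tolling adds 23 days: July 8, 2013 + 23 days = July 31, 2013.
From May 23, 2013 through May 29, 2013 inclusive is 7 days; tolling adds 7 days: July 31, 2013 + 7 days = August 7, 2013.
August 7, 2013 is a listed holiday. The next qualifying day is August 8, 2013.
The deadline is August 8, 2013; the filing on July 30, 2013 is on or before that date.

Yes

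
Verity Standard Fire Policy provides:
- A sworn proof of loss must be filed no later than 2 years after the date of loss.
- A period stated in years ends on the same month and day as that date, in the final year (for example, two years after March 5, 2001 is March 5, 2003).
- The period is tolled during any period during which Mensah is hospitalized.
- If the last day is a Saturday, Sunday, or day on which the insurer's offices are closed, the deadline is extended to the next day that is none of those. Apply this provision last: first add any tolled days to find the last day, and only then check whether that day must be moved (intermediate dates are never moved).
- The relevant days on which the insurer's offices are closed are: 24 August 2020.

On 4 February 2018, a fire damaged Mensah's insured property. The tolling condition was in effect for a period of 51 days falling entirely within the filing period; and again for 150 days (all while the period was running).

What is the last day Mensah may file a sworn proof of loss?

August 25, 2020

2 years after 4 February 2018 is February 4, 2020.
Tolling adds 51 days: February 4, 2020 + 51 days = March 26, 2020.
Tolling adds 150 days: March 26, 2020 + 150 days = August 23, 2020.
August 23, 2020 is Sunday; August 24, 2020 is a listed holiday. The next qualifying day is August 25, 2020.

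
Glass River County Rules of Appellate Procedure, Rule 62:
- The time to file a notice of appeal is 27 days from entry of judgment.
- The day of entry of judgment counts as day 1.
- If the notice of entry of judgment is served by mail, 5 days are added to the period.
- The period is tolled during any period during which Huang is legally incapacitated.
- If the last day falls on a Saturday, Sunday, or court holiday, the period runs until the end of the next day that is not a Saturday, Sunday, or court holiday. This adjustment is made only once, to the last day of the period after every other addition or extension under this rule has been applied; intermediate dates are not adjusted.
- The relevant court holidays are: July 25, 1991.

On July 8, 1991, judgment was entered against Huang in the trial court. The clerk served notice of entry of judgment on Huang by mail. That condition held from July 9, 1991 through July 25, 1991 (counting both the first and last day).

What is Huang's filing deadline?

August 26, 1991

Counting July 8, 1991 as day 1, day 27 is August 3, 1991.
Service was by mail, adding 5 days: August 3, 1991 + 5 days = August 8, 1991.
From July 9, 1991 through July 25, 1991 inclusive is 17 days; tolling adds 17 days: August 8, 1991 + 17 days = August 25, 1991.
August 25, 1991 is Sunday. The next qualifying day is August 26, 1991.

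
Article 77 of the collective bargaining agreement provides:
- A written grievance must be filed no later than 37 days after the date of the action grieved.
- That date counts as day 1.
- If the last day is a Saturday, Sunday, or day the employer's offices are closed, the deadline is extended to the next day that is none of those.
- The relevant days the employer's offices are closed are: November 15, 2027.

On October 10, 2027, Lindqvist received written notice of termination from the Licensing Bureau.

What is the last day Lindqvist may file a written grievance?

Counting October 10, 2027 as day 1, day 37 is November 15, 2027.
November 15, 2027 is a listed holiday. The next qualifying day is November 16, 2027.

November 16, 2027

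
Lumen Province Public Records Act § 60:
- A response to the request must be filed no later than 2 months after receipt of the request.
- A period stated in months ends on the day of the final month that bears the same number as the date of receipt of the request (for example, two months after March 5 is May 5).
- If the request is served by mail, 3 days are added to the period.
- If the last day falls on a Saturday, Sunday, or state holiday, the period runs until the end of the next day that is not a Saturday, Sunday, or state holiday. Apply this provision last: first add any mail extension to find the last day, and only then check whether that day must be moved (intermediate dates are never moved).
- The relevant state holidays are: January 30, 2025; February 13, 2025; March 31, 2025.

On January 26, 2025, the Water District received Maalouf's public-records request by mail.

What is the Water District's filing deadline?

2 months after January 26, 2025 is March 26, 2025.
Service was by mail, adding 3 days: March 26, 2025 + 3 days = March 29, 2025.
March 29, 2025 is Saturday; March 30, 2025 is Sunday; March 31, 2025 is a listed holiday. The next qualifying day is April 1, 2025.

April 1, 2025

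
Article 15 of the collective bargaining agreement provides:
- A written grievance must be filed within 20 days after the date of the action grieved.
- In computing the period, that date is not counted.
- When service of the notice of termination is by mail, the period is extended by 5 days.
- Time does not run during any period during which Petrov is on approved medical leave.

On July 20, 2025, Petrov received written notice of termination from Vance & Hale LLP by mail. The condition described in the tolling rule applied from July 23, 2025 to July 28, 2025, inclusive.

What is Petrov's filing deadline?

August 20, 2025

20 days after July 20, 2025 is August 9, 2025.
Service was by mail, adding 5 days: August 9, 2025 + 5 days = August 14, 2025.
From July 23, 2025 through July 28, 2025 inclusive is 6 days; tolling adds 6 days: August 14, 2025 + 6 days = August 20, 2025.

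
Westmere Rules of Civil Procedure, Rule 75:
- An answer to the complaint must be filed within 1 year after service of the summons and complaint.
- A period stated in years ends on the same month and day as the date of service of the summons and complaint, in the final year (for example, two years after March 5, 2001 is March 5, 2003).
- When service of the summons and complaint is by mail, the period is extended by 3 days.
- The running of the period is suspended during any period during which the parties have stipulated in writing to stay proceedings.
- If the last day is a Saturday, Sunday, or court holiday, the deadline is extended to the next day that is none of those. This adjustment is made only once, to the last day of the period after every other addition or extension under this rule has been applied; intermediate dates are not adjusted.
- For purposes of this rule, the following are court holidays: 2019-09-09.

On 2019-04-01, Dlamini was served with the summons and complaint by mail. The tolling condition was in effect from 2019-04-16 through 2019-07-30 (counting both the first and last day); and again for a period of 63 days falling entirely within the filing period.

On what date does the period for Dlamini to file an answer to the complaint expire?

September 21, 2020

1 year after 2019-04-01 is April 1, 2020.
Service was by mail, adding 3 days: April 1, 2020 + 3 days = April 4, 2020.
From April 16, 2019 through July 30, 2019 inclusive is 106 days; tolling adds 106 days: April 4, 2020 + 106 days = July 19, 2020.
Tolling adds 63 days: July 19, 2020 + 63 days = September 20, 2020.
September 20, 2020 is Sunday. The next qualifying day is September 21, 2020.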